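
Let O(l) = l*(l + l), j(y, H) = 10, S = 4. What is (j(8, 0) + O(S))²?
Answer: 1764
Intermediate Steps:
O(l) = 2*l² (O(l) = l*(2*l) = 2*l²)
(j(8, 0) + O(S))² = (10 + 2*4²)² = (10 + 2*16)² = (10 + 32)² = 42² = 1764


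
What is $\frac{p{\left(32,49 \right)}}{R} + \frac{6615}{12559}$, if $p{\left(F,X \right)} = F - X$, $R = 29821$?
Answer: $\frac{197052412}{374521939} \approx 0.52614$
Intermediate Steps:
$\frac{p{\left(32,49 \right)}}{R} + \frac{6615}{12559} = \frac{32 - 49}{29821} + \frac{6615}{12559} = \left(32 - 49\right) \frac{1}{29821} + 6615 \cdot \frac{1}{12559} = \left(-17\right) \frac{1}{29821} + \frac{6615}{12559} = - \frac{17}{29821} + \frac{6615}{12559} = \frac{197052412}{374521939}$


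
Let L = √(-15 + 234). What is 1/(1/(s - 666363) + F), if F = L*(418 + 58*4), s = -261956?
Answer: 928319/79737994177450927499 + 560154507744650*√219/79737994177450927499 ≈ 0.00010396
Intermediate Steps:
L = √219 ≈ 14.799
F = 650*√219 (F = √219*(418 + 58*4) = √219*(418 + 232) = √219*650 = 650*√219 ≈ 9619.1)
1/(1/(s - 666363) + F) = 1/(1/(-261956 - 666363) + 650*√219) = 1/(1/(-928319) + 650*√219) = 1/(-1/928319 + 650*√219)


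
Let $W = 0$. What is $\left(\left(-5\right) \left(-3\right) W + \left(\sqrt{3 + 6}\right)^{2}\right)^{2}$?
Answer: $81$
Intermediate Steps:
$\left(\left(-5\right) \left(-3\right) W + \left(\sqrt{3 + 6}\right)^{2}\right)^{2} = \left(\left(-5\right) \left(-3\right) 0 + \left(\sqrt{3 + 6}\right)^{2}\right)^{2} = \left(15 \cdot 0 + \left(\sqrt{9}\right)^{2}\right)^{2} = \left(0 + 3^{2}\right)^{2} = \left(0 + 9\right)^{2} = 9^{2} = 81$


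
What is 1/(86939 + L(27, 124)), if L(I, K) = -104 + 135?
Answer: 1/86970 ≈ 1.1498e-5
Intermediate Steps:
L(I, K) = 31
1/(86939 + L(27, 124)) = 1/(86939 + 31) = 1/86970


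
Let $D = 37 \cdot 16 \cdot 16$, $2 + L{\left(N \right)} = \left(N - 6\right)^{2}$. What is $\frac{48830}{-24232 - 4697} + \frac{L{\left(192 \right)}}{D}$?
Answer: $\frac{269126033}{137007744} \approx 1.9643$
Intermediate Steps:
$L{\left(N \right)} = -2 + \left(-6 + N\right)^{2}$ ($L{\left(N \right)} = -2 + \left(N - 6\right)^{2} = -2 + \left(-6 + N\right)^{2}$)
$D = 9472$ ($D = 592 \cdot 16 = 9472$)
$\frac{48830}{-24232 - 4697} + \frac{L{\left(192 \right)}}{D} = \frac{48830}{-24232 - 4697} + \frac{-2 + \left(-6 + 192\right)^{2}}{9472} = \frac{48830}{-28929} + \left(-2 + 186^{2}\right) \frac{1}{9472} = 48830 \left(- \frac{1}{28929}\right) + \left(-2 + 34596\right) \frac{1}{9472} = - \frac{48830}{28929} + 34594 \cdot \frac{1}{9472} = - \frac{48830}{28929} + \frac{17297}{4736} = \frac{269126033}{137007744}$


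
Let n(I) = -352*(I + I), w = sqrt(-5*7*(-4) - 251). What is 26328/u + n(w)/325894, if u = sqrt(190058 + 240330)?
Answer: 13164*sqrt(107597)/107597 - 352*I*sqrt(111)/162947 ≈ 40.132 - 0.022759*I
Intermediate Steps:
u = 2*sqrt(107597) (u = sqrt(430388) = 2*sqrt(107597) ≈ 656.04)
w = I*sqrt(111) (w = sqrt(-35*(-4) - 251) = sqrt(140 - 251) = sqrt(-111) = I*sqrt(111) ≈ 10.536*I)
n(I) = -704*I
26328/u + n(w)/325894 = 26328/((2*sqrt(107597))) - 704*I*sqrt(111)/325894 = 26328*(sqrt(107597)/215194) - 704*I*sqrt(111)*(1/325894) = 13164*sqrt(107597)/107597 - 352*I*sqrt(111)/162947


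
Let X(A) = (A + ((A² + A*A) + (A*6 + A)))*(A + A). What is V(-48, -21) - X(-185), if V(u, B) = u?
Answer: 24778852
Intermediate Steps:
X(A) = 2*A*(2*A² + 8*A) (X(A) = (A + ((A² + A²) + (6*A + A)))*(2*A) = (A + (2*A² + 7*A))*(2*A) = (2*A² + 8*A)*(2*A) = 2*A*(2*A² + 8*A))
V(-48, -21) - X(-185) = -48 - 4*(-185)²*(4 - 185) = -48 - 4*34225*(-181) = -48 - 1*(-24778900) = -48 + 24778900 = 24778852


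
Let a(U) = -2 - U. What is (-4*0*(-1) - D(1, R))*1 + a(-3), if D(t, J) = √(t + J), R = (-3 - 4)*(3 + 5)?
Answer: 1 - I*√55 ≈ 1.0 - 7.4162*I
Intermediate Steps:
R = -56 (R = -7*8 = -56)
D(t, J) = √(J + t)
(-4*0*(-1) - D(1, R))*1 + a(-3) = (-4*0*(-1) - √(-56 + 1))*1 + (-2 - 1*(-3)) = (0*(-1) - √(-55))*1 + (-2 + 3) = (0 - I*√55)*1 + 1 = -I*√55*1 + 1 = -I*√55 + 1 = 1 - I*√55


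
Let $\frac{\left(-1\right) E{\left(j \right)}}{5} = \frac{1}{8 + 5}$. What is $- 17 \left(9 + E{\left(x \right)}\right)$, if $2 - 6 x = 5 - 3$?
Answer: $- \frac{1904}{13} \approx -146.46$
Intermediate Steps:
$x = 0$ ($x = \frac{1}{3} - \frac{5 - 3}{6} = \frac{1}{3} - \frac{1}{3} = 0$)
$E{\left(j \right)} = - \frac{5}{13}$ ($E{\left(j \right)} = - \frac{5}{8 + 5} = - \frac{5}{13}$)
$- 17 \left(9 + E{\left(x \right)}\right) = - 17 \left(9 - \frac{5}{13}\right) = \left(-17\right) \frac{112}{13} = - \frac{1904}{13}$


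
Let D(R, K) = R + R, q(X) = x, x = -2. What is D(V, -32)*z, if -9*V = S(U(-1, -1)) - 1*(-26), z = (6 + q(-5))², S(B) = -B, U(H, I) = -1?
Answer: -96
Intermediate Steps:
q(X) = -2
z = 16 (z = (6 - 2)² = 4² = 16)
V = -3 (V = -(-1*(-1) - 1*(-26))/9 = -(1 + 26)/9 = -⅑*27 = -3)
D(R, K) = 2*R
D(V, -32)*z = (2*(-3))*16 = -6*16 = -96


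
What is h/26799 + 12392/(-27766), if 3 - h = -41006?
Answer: 403281343/372050517 ≈ 1.0839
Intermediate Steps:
h = 41009 (h = 3 - 1*(-41006) = 3 + 41006 = 41009)
h/26799 + 12392/(-27766) = 41009/26799 + 12392/(-27766) = 41009*(1/26799) + 12392*(-1/27766) = 41009/26799 - 6196/13883 = 403281343/372050517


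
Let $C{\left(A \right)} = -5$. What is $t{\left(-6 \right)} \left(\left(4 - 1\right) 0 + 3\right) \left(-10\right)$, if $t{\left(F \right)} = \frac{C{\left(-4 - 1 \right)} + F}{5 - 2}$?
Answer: $110$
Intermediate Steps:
$t{\left(F \right)} = - \frac{5}{3} + \frac{F}{3}$ ($t{\left(F \right)} = \frac{-5 + F}{5 - 2} = \frac{-5 + F}{3} = \left(-5 + F\right) \frac{1}{3} = - \frac{5}{3} + \frac{F}{3}$)
$t{\left(-6 \right)} \left(\left(4 - 1\right) 0 + 3\right) \left(-10\right) = \left(- \frac{5}{3} + \frac{1}{3} \left(-6\right)\right) \left(\left(4 - 1\right) 0 + 3\right) \left(-10\right) = \left(- \frac{5}{3} - 2\right) \left(\left(4 - 1\right) 0 + 3\right) \left(-10\right) = - \frac{11 \left(3 \cdot 0 + 3\right)}{3} \left(-10\right) = - \frac{11 \left(0 + 3\right)}{3} \left(-10\right) = \left(- \frac{11}{3}\right) 3 \left(-10\right) = \left(-11\right) \left(-10\right) = 110$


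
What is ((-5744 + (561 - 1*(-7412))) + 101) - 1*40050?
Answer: -37720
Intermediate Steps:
((-5744 + (561 - 1*(-7412))) + 101) - 1*40050 = ((-5744 + (561 + 7412)) + 101) - 40050 = ((-5744 + 7973) + 101) - 40050 = (2229 + 101) - 40050 = 2330 - 40050 = -37720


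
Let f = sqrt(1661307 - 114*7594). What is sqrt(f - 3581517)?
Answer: sqrt(-3581517 + 3*sqrt(88399)) ≈ 1892.3*I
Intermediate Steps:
f = 3*sqrt(88399) (f = sqrt(1661307 - 865716) = sqrt(795591) = 3*sqrt(88399) ≈ 891.96)
sqrt(f - 3581517) = sqrt(3*sqrt(88399) - 3581517) = sqrt(-3581517 + 3*sqrt(88399))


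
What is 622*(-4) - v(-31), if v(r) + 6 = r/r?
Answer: -2483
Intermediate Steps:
v(r) = -5 (v(r) = -6 + r/r = -6 + 1 = -5)
622*(-4) - v(-31) = 622*(-4) - 1*(-5) = -2488 + 5 = -2483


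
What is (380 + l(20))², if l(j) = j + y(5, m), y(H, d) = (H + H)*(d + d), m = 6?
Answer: 270400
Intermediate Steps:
y(H, d) = 4*H*d (y(H, d) = (2*H)*(2*d) = 4*H*d)
l(j) = 120 + j (l(j) = j + 4*5*6 = j + 120 = 120 + j)
(380 + l(20))² = (380 + (120 + 20))² = (380 + 140)² = 520² = 270400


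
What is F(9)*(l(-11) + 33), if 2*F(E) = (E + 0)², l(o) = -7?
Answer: 1053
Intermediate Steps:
F(E) = E²/2 (F(E) = (E + 0)²/2 = E²/2)
F(9)*(l(-11) + 33) = ((½)*9²)*(-7 + 33) = ((½)*81)*26 = (81/2)*26 = 1053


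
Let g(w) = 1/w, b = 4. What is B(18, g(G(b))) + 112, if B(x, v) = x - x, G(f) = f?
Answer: 112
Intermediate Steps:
g(w) = 1/w
B(x, v) = 0
B(18, g(G(b))) + 112 = 0 + 112 = 112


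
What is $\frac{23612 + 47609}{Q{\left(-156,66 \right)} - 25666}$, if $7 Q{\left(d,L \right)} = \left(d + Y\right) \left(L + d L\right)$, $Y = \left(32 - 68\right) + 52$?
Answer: $\frac{71221}{178934} \approx 0.39803$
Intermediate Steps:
$Y = 16$ ($Y = \left(32 - 68\right) + 52 = -36 + 52 = 16$)
$Q{\left(d,L \right)} = \frac{\left(16 + d\right) \left(L + L d\right)}{7}$ ($Q{\left(d,L \right)} = \frac{\left(d + 16\right) \left(L + d L\right)}{7} = \frac{\left(16 + d\right) \left(L + L d\right)}{7}$)
$\frac{23612 + 47609}{Q{\left(-156,66 \right)} - 25666} = \frac{23612 + 47609}{\frac{1}{7} \cdot 66 \left(16 + \left(-156\right)^{2} + 17 \left(-156\right)\right) - 25666} = \frac{71221}{\frac{1}{7} \cdot 66 \left(16 + 24336 - 2652\right) - 25666} = \frac{71221}{\frac{1}{7} \cdot 66 \cdot 21700 - 25666} = \frac{71221}{204600 - 25666} = \frac{71221}{178934}$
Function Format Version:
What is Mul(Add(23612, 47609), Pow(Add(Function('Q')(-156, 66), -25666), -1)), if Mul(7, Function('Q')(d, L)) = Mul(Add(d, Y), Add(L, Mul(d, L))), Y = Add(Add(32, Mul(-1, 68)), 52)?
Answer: Rational(71221, 178934) ≈ 0.39803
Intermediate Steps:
Y = 16 (Y = Add(Add(32, -68), 52) = Add(-36, 52) = 16)
Function('Q')(d, L) = Mul(Rational(1, 7), Add(16, d), Add(L, Mul(L, d))) (Function('Q')(d, L) = Mul(Rational(1, 7), Mul(Add(d, 16), Add(L, Mul(d, L)))) = Mul(Rational(1, 7), Mul(Add(16, d), Add(L, Mul(L, d)))) = Mul(Rational(1, 7), Add(16, d), Add(L, Mul(L, d))))
Mul(Add(23612, 47609), Pow(Add(Function('Q')(-156, 66), -25666), -1)) = Mul(Add(23612, 47609), Pow(Add(Mul(Rational(1, 7), 66, Add(16, Pow(-156, 2), Mul(17, -156))), -25666), -1)) = Mul(71221, Pow(Add(Mul(Rational(1, 7), 66, Add(16, 24336, -2652)), -25666), -1)) = Mul(71221, Pow(Add(Mul(Rational(1, 7), 66, 21700), -25666), -1)) = Mul(71221, Pow(Add(204600, -25666), -1)) = Mul(71221, Pow(178934, -1)) = Mul(71221, Rational(1, 178934)) = Rational(71221, 178934)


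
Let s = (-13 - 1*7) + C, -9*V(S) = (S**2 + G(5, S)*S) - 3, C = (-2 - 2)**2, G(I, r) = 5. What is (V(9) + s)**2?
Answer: 2809/9 ≈ 312.11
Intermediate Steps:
C = 16 (C = (-4)**2 = 16)
V(S) = 1/3 - 5*S/9 - S**2/9 (V(S) = -((S**2 + 5*S) - 3)/9 = -(-3 + S**2 + 5*S)/9 = 1/3 - 5*S/9 - S**2/9)
s = -4 (s = (-13 - 1*7) + 16 = (-13 - 7) + 16 = -20 + 16 = -4)
(V(9) + s)**2 = ((1/3 - 5/9*9 - 1/9*9**2) - 4)**2 = ((1/3 - 5 - 1/9*81) - 4)**2 = ((1/3 - 5 - 9) - 4)**2 = (-41/3 - 4)**2 = (-53/3)**2 = 2809/9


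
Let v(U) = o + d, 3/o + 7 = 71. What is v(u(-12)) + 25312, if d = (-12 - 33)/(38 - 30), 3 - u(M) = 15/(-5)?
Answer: 1619611/64 ≈ 25306.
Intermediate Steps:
o = 3/64 (o = 3/(-7 + 71) = 3/64 ≈ 0.046875)
u(M) = 6 (u(M) = 3 - 15/(-5) = 3 - 15*(-1)/5 = 3 - 1*(-3) = 3 + 3 = 6)
d = -45/8 ≈ -5.6250
v(U) = -357/64 (v(U) = 3/64 - 45/8 = -357/64)
v(u(-12)) + 25312 = -357/64 + 25312 = 1619611/64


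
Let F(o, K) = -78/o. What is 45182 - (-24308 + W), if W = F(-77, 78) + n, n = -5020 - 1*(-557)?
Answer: 5694303/77 ≈ 73952.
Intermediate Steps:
n = -4463 (n = -5020 + 557 = -4463)
W = -343573/77 (W = -78/(-77) - 4463 = -78*(-1/77) - 4463 = 78/77 - 4463 = -343573/77 ≈ -4462.0)
45182 - (-24308 + W) = 45182 - (-24308 - 343573/77) = 45182 - 1*(-2215289/77) = 45182 + 2215289/77 = 5694303/77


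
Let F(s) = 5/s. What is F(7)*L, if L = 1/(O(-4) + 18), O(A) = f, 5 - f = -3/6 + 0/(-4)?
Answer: 10/329 ≈ 0.030395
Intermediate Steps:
f = 11/2 (f = 5 - (-3/6 + 0/(-4)) = 5 - (-3*1/6 + 0*(-1/4)) = 5 - (-1/2 + 0) = 5 - 1*(-1/2) = 5 + 1/2 = 11/2 ≈ 5.5000)
O(A) = 11/2
L = 2/47 (L = 1/(11/2 + 18) = 1/(47/2) = 2/47 ≈ 0.042553)
F(7)*L = (5/7)*(2/47) = 10/329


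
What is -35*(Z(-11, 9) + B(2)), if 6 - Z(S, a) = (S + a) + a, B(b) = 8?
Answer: -245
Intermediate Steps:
Z(S, a) = 6 - S - 2*a (Z(S, a) = 6 - ((S + a) + a) = 6 - (S + 2*a) = 6 + (-S - 2*a) = 6 - S - 2*a)
-35*(Z(-11, 9) + B(2)) = -35*((6 - 1*(-11) - 2*9) + 8) = -35*((6 + 11 - 18) + 8) = -35*(-1 + 8) = -35*7 = -245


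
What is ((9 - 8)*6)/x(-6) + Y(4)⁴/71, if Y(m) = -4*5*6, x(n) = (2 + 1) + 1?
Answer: 414720213/142 ≈ 2.9206e+6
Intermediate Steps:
x(n) = 4 (x(n) = 3 + 1 = 4)
Y(m) = -120 (Y(m) = -20*6 = -120)
((9 - 8)*6)/x(-6) + Y(4)⁴/71 = ((9 - 8)*6)/4 + (-120)⁴/71 = (1*6)*(¼) + 207360000*(1/71) = 6*(¼) + 207360000/71 = 3/2 + 207360000/71 = 414720213/142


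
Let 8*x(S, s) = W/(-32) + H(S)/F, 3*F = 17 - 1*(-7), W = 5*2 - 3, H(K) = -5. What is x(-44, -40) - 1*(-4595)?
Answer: 1176293/256 ≈ 4594.9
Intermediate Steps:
W = 7 (W = 10 - 3 = 7)
F = 8 (F = (17 - 1*(-7))/3 = (17 + 7)/3 = (⅓)*24 = 8)
x(S, s) = -27/256 (x(S, s) = (7/(-32) - 5/8)/8 = (7*(-1/32) - 5*⅛)/8 = (-7/32 - 5/8)/8 = (⅛)*(-27/32) = -27/256)
x(-44, -40) - 1*(-4595) = -27/256 - 1*(-4595) = -27/256 + 4595 = 1176293/256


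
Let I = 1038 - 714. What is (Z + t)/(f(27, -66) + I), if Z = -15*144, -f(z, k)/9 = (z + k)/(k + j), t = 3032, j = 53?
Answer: 872/297 ≈ 2.9360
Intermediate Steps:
f(z, k) = -9*(k + z)/(53 + k) (f(z, k) = -9*(z + k)/(k + 53) = -9*(k + z)/(53 + k))
I = 324
Z = -2160
(Z + t)/(f(27, -66) + I) = (-2160 + 3032)/(9*(-1*(-66) - 1*27)/(53 - 66) + 324) = 872/(9*(66 - 27)/(-13) + 324) = 872/(9*(-1/13)*39 + 324) = 872/(-27 + 324) = 872/297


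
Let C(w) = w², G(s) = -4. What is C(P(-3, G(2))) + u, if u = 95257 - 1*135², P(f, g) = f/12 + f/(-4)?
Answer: 308129/4 ≈ 77032.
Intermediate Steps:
P(f, g) = -f/6 (P(f, g) = f*(1/12) + f*(-¼) = f/12 - f/4 = -f/6)
u = 77032 (u = 95257 - 1*18225 = 95257 - 18225 = 77032)
C(P(-3, G(2))) + u = (-⅙*(-3))² + 77032 = (½)² + 77032 = ¼ + 77032 = 308129/4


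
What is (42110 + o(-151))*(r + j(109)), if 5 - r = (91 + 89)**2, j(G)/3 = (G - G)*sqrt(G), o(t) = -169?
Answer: -1358678695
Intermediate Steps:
j(G) = 0 (j(G) = 3*((G - G)*sqrt(G)) = 3*(0*sqrt(G)) = 3*0 = 0)
r = -32395 (r = 5 - (91 + 89)**2 = 5 - 1*180**2 = 5 - 1*32400 = 5 - 32400 = -32395)
(42110 + o(-151))*(r + j(109)) = (42110 - 169)*(-32395 + 0) = 41941*(-32395) = -1358678695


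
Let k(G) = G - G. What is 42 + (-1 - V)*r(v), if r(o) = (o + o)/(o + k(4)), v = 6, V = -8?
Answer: 56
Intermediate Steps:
k(G) = 0
r(o) = 2 (r(o) = (o + o)/(o + 0) = (2*o)/o = 2)
42 + (-1 - V)*r(v) = 42 + (-1 - 1*(-8))*2 = 42 + (-1 + 8)*2 = 42 + 7*2 = 42 + 14 = 56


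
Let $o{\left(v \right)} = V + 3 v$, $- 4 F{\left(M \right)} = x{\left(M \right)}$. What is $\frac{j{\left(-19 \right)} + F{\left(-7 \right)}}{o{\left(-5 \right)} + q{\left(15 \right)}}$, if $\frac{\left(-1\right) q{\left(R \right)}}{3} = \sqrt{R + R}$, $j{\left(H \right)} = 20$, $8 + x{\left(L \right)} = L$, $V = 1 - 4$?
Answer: $- \frac{95}{12} + \frac{95 \sqrt{30}}{72} \approx -0.68977$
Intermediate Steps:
$V = -3$ ($V = 1 - 4 = -3$)
$x{\left(L \right)} = -8 + L$
$F{\left(M \right)} = 2 - \frac{M}{4}$ ($F{\left(M \right)} = - \frac{-8 + M}{4} = 2 - \frac{M}{4}$)
$q{\left(R \right)} = - 3 \sqrt{2} \sqrt{R}$ ($q{\left(R \right)} = - 3 \sqrt{R + R} = - 3 \sqrt{2 R} = - 3 \sqrt{2} \sqrt{R}$)
$o{\left(v \right)} = -3 + 3 v$
$\frac{j{\left(-19 \right)} + F{\left(-7 \right)}}{o{\left(-5 \right)} + q{\left(15 \right)}} = \frac{20 + \left(2 - - \frac{7}{4}\right)}{\left(-3 + 3 \left(-5\right)\right) - 3 \sqrt{2} \sqrt{15}} = \frac{20 + \left(2 + \frac{7}{4}\right)}{\left(-3 - 15\right) - 3 \sqrt{30}} = \frac{20 + \frac{15}{4}}{-18 - 3 \sqrt{30}} = \frac{95}{4 \left(-18 - 3 \sqrt{30}\right)}$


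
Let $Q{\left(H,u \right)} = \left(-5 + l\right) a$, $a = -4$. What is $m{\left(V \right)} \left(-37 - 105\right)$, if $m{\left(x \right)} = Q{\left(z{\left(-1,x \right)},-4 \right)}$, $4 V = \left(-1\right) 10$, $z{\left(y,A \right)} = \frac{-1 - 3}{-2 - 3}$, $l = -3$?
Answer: $-4544$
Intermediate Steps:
$z{\left(y,A \right)} = \frac{4}{5}$ ($z{\left(y,A \right)} = - \frac{4}{-5} = \left(-4\right) \left(- \frac{1}{5}\right) = \frac{4}{5}$)
$Q{\left(H,u \right)} = 32$ ($Q{\left(H,u \right)} = \left(-5 - 3\right) \left(-4\right) = \left(-8\right) \left(-4\right) = 32$)
$V = - \frac{5}{2}$ ($V = \frac{\left(-1\right) 10}{4} = \frac{1}{4} \left(-10\right) = - \frac{5}{2} \approx -2.5$)
$m{\left(x \right)} = 32$
$m{\left(V \right)} \left(-37 - 105\right) = 32 \left(-37 - 105\right) = 32 \left(-142\right) = -4544$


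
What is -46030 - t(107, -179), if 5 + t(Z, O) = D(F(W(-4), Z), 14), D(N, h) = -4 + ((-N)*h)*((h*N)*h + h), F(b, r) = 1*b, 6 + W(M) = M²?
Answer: 230339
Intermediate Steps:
W(M) = -6 + M²
F(b, r) = b
D(N, h) = -4 - N*h*(h + N*h²) (D(N, h) = -4 + (-N*h)*((N*h)*h + h) = -4 + (-N*h)*(N*h² + h) = -4 + (-N*h)*(h + N*h²) = -4 - N*h*(h + N*h²))
t(Z, O) = -276369 (t(Z, O) = -5 + (-4 - 1*(-6 + (-4)²)*14² - 1*(-6 + (-4)²)²*14³) = -5 + (-4 - 1*(-6 + 16)*196 - 1*(-6 + 16)²*2744) = -5 + (-4 - 1*10*196 - 1*10²*2744) = -5 + (-4 - 1960 - 1*100*2744) = -5 + (-4 - 1960 - 274400) = -5 - 276364 = -276369)
-46030 - t(107, -179) = -46030 - 1*(-276369) = -46030 + 276369 = 230339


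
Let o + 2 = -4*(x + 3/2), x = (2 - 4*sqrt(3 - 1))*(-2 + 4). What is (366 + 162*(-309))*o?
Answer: 1192608 - 1590144*sqrt(2) ≈ -1.0562e+6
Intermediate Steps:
x = 4 - 8*sqrt(2) (x = (2 - 4*sqrt(2))*2 = 4 - 8*sqrt(2) ≈ -7.3137)
o = -24 + 32*sqrt(2) (o = -2 - 4*((4 - 8*sqrt(2)) + 3/2) = -2 - 4*(11/2 - 8*sqrt(2)) = -2 + (-22 + 32*sqrt(2)) = -24 + 32*sqrt(2) ≈ 21.255)
(366 + 162*(-309))*o = (366 + 162*(-309))*(-24 + 32*sqrt(2)) = (366 - 50058)*(-24 + 32*sqrt(2)) = -49692*(-24 + 32*sqrt(2)) = 1192608 - 1590144*sqrt(2)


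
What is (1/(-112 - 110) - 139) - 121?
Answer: -57721/222 ≈ -260.00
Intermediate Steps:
(1/(-112 - 110) - 139) - 121 = (1/(-222) - 139) - 121 = (-1/222 - 139) - 121 = -30859/222 - 121 = -57721/222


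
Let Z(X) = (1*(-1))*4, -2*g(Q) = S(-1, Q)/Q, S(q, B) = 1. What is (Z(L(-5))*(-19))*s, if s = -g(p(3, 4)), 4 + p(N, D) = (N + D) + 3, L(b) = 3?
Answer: 19/3 ≈ 6.3333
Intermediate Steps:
p(N, D) = -1 + D + N (p(N, D) = -4 + ((N + D) + 3) = -4 + ((D + N) + 3) = -4 + (3 + D + N) = -1 + D + N)
g(Q) = -1/(2*Q)
Z(X) = -4 (Z(X) = -1*4 = -4)
s = 1/12 (s = -(-1)/(2*(-1 + 4 + 3)) = -(-1)/(2*6) = -1*(-1/12) = 1/12 ≈ 0.083333)
(Z(L(-5))*(-19))*s = -4*(-19)*(1/12) = 76*(1/12) = 19/3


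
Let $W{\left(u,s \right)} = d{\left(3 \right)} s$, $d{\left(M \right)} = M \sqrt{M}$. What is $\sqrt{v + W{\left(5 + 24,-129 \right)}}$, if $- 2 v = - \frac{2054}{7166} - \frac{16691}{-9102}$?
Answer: $\frac{\sqrt{-822748906565067 - 411602727238647372 \sqrt{3}}}{32612466} \approx 25.905 i$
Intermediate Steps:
$d{\left(M \right)} = M^{\frac{3}{2}}$
$v = - \frac{50456099}{65224932}$ ($v = - \frac{- \frac{2054}{7166} - \frac{16691}{-9102}}{2} = - \frac{\left(-2054\right) \frac{1}{7166} - - \frac{16691}{9102}}{2} = - \frac{- \frac{1027}{3583} + \frac{16691}{9102}}{2} = \left(- \frac{1}{2}\right) \frac{50456099}{32612466} = - \frac{50456099}{65224932} \approx -0.77357$)
$W{\left(u,s \right)} = 3 s \sqrt{3}$ ($W{\left(u,s \right)} = 3^{\frac{3}{2}} s = 3 \sqrt{3} s = 3 s \sqrt{3}$)
$\sqrt{v + W{\left(5 + 24,-129 \right)}} = \sqrt{- \frac{50456099}{65224932} + 3 \left(-129\right) \sqrt{3}} = \sqrt{- \frac{50456099}{65224932} - 387 \sqrt{3}}$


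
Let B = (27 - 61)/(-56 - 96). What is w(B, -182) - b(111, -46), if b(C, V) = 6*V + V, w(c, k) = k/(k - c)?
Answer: 4473210/13849 ≈ 323.00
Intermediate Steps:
B = 17/76 (B = -34/(-152) = -34*(-1/152) = 17/76 ≈ 0.22368)
b(C, V) = 7*V
w(B, -182) - b(111, -46) = -1*(-182)/(17/76 - 1*(-182)) - 7*(-46) = -1*(-182)/(17/76 + 182) - 1*(-322) = -1*(-182)/13849/76 + 322 = -1*(-182)*76/13849 + 322 = 13832/13849 + 322 = 4473210/13849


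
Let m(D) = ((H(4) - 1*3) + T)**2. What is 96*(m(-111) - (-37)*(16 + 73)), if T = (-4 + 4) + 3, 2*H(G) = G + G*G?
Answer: 325728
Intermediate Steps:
H(G) = G/2 + G**2/2 (H(G) = (G + G*G)/2 = (G + G**2)/2 = G/2 + G**2/2)
T = 3 (T = 0 + 3 = 3)
m(D) = 100 (m(D) = (((1/2)*4*(1 + 4) - 1*3) + 3)**2 = (((1/2)*4*5 - 3) + 3)**2 = ((10 - 3) + 3)**2 = (7 + 3)**2 = 10**2 = 100)
96*(m(-111) - (-37)*(16 + 73)) = 96*(100 - (-37)*(16 + 73)) = 96*(100 - (-37)*89) = 96*(100 - 1*(-3293)) = 96*(100 + 3293) = 96*3393 = 325728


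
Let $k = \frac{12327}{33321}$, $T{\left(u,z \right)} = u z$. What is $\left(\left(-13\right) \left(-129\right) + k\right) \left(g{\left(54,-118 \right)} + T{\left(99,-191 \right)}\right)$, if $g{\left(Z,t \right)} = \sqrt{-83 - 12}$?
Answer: $- \frac{352285032132}{11107} + \frac{18630548 i \sqrt{95}}{11107} \approx -3.1717 \cdot 10^{7} + 16349.0 i$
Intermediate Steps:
$g{\left(Z,t \right)} = i \sqrt{95}$ ($g{\left(Z,t \right)} = \sqrt{-95} = i \sqrt{95}$)
$k = \frac{4109}{11107}$ ($k = 12327 \cdot \frac{1}{33321} = \frac{4109}{11107} \approx 0.36995$)
$\left(\left(-13\right) \left(-129\right) + k\right) \left(g{\left(54,-118 \right)} + T{\left(99,-191 \right)}\right) = \left(\left(-13\right) \left(-129\right) + \frac{4109}{11107}\right) \left(i \sqrt{95} + 99 \left(-191\right)\right) = \left(1677 + \frac{4109}{11107}\right) \left(i \sqrt{95} - 18909\right) = \frac{18630548 \left(-18909 + i \sqrt{95}\right)}{11107} = - \frac{352285032132}{11107} + \frac{18630548 i \sqrt{95}}{11107}$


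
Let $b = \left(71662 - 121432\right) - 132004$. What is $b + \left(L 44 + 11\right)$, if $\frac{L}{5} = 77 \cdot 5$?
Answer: $-97063$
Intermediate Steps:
$L = 1925$ ($L = 5 \cdot 77 \cdot 5 = 5 \cdot 385 = 1925$)
$b = -181774$ ($b = -49770 - 132004 = -181774$)
$b + \left(L 44 + 11\right) = -181774 + \left(1925 \cdot 44 + 11\right) = -181774 + \left(84700 + 11\right) = -181774 + 84711 = -97063$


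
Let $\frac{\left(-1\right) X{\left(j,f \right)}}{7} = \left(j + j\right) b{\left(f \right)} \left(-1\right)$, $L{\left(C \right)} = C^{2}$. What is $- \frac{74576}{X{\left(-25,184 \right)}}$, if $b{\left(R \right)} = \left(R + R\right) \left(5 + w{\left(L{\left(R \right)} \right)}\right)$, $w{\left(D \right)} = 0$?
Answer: $\frac{4661}{40250} \approx 0.1158$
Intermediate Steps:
$b{\left(R \right)} = 10 R$ ($b{\left(R \right)} = \left(R + R\right) \left(5 + 0\right) = 2 R 5 = 10 R$)
$X{\left(j,f \right)} = 140 f j$ ($X{\left(j,f \right)} = - 7 \left(j + j\right) 10 f \left(-1\right) = - 7 \cdot 2 j \left(- 10 f\right) = - 7 \left(- 20 f j\right) = 140 f j$)
$- \frac{74576}{X{\left(-25,184 \right)}} = - \frac{74576}{140 \cdot 184 \left(-25\right)} = - \frac{74576}{-644000} = \left(-74576\right) \left(- \frac{1}{644000}\right) = \frac{4661}{40250}$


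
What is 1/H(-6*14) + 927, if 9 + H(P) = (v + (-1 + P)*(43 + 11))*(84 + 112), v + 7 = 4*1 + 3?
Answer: 833974622/899649 ≈ 927.00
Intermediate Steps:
v = 0 (v = -7 + (4*1 + 3) = -7 + (4 + 3) = -7 + 7 = 0)
H(P) = -10593 + 10584*P (H(P) = -9 + (0 + (-1 + P)*(43 + 11))*(84 + 112) = -9 + (0 + (-1 + P)*54)*196 = -9 + (0 + (-54 + 54*P))*196 = -9 + (-54 + 54*P)*196 = -9 + (-10584 + 10584*P) = -10593 + 10584*P)
1/H(-6*14) + 927 = 1/(-10593 + 10584*(-6*14)) + 927 = 1/(-10593 + 10584*(-84)) + 927 = 1/(-10593 - 889056) + 927 = 1/(-899649) + 927 = -1/899649 + 927 = 833974622/899649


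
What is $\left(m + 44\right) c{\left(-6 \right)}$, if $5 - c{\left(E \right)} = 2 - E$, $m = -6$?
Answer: $-114$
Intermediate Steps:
$c{\left(E \right)} = 3 + E$ ($c{\left(E \right)} = 5 - \left(2 - E\right) = 5 + \left(-2 + E\right) = 3 + E$)
$\left(m + 44\right) c{\left(-6 \right)} = \left(-6 + 44\right) \left(3 - 6\right) = 38 \left(-3\right) = -114$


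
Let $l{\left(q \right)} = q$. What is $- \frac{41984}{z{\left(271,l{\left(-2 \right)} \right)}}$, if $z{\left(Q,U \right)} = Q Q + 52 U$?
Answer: $- \frac{41984}{73337} \approx -0.57248$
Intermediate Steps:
$z{\left(Q,U \right)} = Q^{2} + 52 U$
$- \frac{41984}{z{\left(271,l{\left(-2 \right)} \right)}} = - \frac{41984}{271^{2} + 52 \left(-2\right)} = - \frac{41984}{73441 - 104} = - \frac{41984}{73337}$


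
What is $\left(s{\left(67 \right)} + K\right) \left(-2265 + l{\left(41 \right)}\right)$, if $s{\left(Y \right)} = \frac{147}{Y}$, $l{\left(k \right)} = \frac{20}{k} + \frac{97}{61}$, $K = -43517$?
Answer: $\frac{16500425227456}{167567} \approx 9.8471 \cdot 10^{7}$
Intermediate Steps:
$l{\left(k \right)} = \frac{97}{61} + \frac{20}{k}$ ($l{\left(k \right)} = \frac{20}{k} + 97 \cdot \frac{1}{61} = \frac{20}{k} + \frac{97}{61} = \frac{97}{61} + \frac{20}{k}$)
$\left(s{\left(67 \right)} + K\right) \left(-2265 + l{\left(41 \right)}\right) = \left(\frac{147}{67} - 43517\right) \left(-2265 + \left(\frac{97}{61} + \frac{20}{41}\right)\right) = - \frac{2915492 \left(-2265 + \frac{5197}{2501}\right)}{67} = \left(- \frac{2915492}{67}\right) \left(- \frac{5659568}{2501}\right) = \frac{16500425227456}{167567}$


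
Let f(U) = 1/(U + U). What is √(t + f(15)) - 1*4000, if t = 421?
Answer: -4000 + √378930/30 ≈ -3979.5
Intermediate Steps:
f(U) = 1/(2*U)
√(t + f(15)) - 1*4000 = √(421 + (½)/15) - 1*4000 = √(421 + (½)*(1/15)) - 4000 = √(421 + 1/30) - 4000 = √(12631/30) - 4000 = √378930/30 - 4000 = -4000 + √378930/30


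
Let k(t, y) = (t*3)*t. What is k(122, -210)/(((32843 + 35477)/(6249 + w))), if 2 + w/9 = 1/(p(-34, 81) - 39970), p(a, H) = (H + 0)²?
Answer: 3809537901/935452 ≈ 4072.4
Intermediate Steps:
p(a, H) = H²
k(t, y) = 3*t² (k(t, y) = (3*t)*t = 3*t²)
w = -601371/33409 (w = -18 + 9/(81² - 39970) = -18 + 9/(6561 - 39970) = -18 + 9/(-33409) = -18 + 9*(-1/33409) = -18 - 9/33409 = -601371/33409 ≈ -18.000)
k(122, -210)/(((32843 + 35477)/(6249 + w))) = (3*122²)/(((32843 + 35477)/(6249 - 601371/33409))) = (3*14884)/((68320/(208171470/33409))) = 44652/((68320*(33409/208171470))) = 44652/(228250288/20817147) = 44652*(20817147/228250288) = 3809537901/935452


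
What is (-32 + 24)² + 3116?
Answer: 3180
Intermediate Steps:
(-32 + 24)² + 3116 = (-8)² + 3116 = 64 + 3116 = 3180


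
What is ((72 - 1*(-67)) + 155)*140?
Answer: 41160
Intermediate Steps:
((72 - 1*(-67)) + 155)*140 = ((72 + 67) + 155)*140 = (139 + 155)*140 = 294*140 = 41160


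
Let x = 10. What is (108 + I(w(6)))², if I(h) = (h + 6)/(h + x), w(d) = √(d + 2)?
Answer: 6235017/529 + 9988*√2/529 ≈ 11813.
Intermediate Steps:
w(d) = √(2 + d)
I(h) = (6 + h)/(10 + h) (I(h) = (h + 6)/(h + 10) = (6 + h)/(10 + h))
(108 + I(w(6)))² = (108 + (6 + √(2 + 6))/(10 + √(2 + 6)))² = (108 + (6 + √8)/(10 + √8))² = (108 + (6 + 2*√2)/(10 + 2*√2))²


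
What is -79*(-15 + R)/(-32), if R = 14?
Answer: -79/32 ≈ -2.4688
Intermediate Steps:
-79*(-15 + R)/(-32) = -79*(-15 + 14)/(-32) = -(-79)*(-1)/32 = -79*1/32 = -79/32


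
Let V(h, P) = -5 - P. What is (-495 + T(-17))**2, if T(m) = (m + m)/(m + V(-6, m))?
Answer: 5958481/25 ≈ 2.3834e+5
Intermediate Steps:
T(m) = -2*m/5 (T(m) = (m + m)/(m + (-5 - m)) = (2*m)/(-5) = (2*m)*(-1/5) = -2*m/5)
(-495 + T(-17))**2 = (-495 - 2/5*(-17))**2 = (-495 + 34/5)**2 = (-2441/5)**2 = 5958481/25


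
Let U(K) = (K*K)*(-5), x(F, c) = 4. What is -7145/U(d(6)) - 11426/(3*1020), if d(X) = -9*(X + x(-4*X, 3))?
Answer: -489877/137700 ≈ -3.5576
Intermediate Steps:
d(X) = -36 - 9*X (d(X) = -9*(X + 4) = -9*(4 + X) = -36 - 9*X)
U(K) = -5*K² (U(K) = K²*(-5) = -5*K²)
-7145/U(d(6)) - 11426/(3*1020) = -7145*(-1/(5*(-36 - 9*6)²)) - 11426/(3*1020) = -7145*(-1/(5*(-36 - 54)²)) - 11426/3060 = -7145/((-5*(-90)²)) - 11426*1/3060 = -7145/((-5*8100)) - 5713/1530 = -7145/(-40500) - 5713/1530 = -7145*(-1/40500) - 5713/1530 = 1429/8100 - 5713/1530 = -489877/137700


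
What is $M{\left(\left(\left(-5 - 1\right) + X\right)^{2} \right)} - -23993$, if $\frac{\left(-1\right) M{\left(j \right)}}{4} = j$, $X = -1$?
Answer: $23797$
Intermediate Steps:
$M{\left(j \right)} = - 4 j$
$M{\left(\left(\left(-5 - 1\right) + X\right)^{2} \right)} - -23993 = - 4 \left(\left(-5 - 1\right) - 1\right)^{2} - -23993 = - 4 \left(\left(-5 - 1\right) - 1\right)^{2} + 23993 = - 4 \left(-6 - 1\right)^{2} + 23993 = - 4 \left(-7\right)^{2} + 23993 = \left(-4\right) 49 + 23993 = -196 + 23993 = 23797$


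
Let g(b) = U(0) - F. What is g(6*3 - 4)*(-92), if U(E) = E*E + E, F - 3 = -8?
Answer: -460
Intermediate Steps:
F = -5 (F = 3 - 8 = -5)
U(E) = E + E² (U(E) = E² + E = E + E²)
g(b) = 5 (g(b) = 0*(1 + 0) - 1*(-5) = 0*1 + 5 = 0 + 5 = 5)
g(6*3 - 4)*(-92) = 5*(-92) = -460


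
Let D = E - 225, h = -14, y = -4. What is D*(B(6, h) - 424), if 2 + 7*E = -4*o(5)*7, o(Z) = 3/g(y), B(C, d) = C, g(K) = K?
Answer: 650408/7 ≈ 92915.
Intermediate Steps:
o(Z) = -¾ (o(Z) = 3/(-4) = 3*(-¼) = -¾)
E = 19/7 (E = -2/7 + (-4*(-¾)*7)/7 = -2/7 + (3*7)/7 = -2/7 + (⅐)*21 = -2/7 + 3 = 19/7 ≈ 2.7143)
D = -1556/7 (D = 19/7 - 225 = -1556/7 ≈ -222.29)
D*(B(6, h) - 424) = -1556*(6 - 424)/7 = -1556/7*(-418) = 650408/7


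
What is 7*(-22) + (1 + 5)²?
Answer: -118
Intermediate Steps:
7*(-22) + (1 + 5)² = -154 + 6² = -154 + 36 = -118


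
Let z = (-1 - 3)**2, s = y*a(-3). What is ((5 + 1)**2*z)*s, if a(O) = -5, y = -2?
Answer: 5760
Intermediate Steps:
s = 10 (s = -2*(-5) = 10)
z = 16 (z = (-4)**2 = 16)
((5 + 1)**2*z)*s = ((5 + 1)**2*16)*10 = (6**2*16)*10 = (36*16)*10 = 576*10 = 5760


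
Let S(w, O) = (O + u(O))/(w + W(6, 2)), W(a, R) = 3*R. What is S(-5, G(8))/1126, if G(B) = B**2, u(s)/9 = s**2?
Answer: 18464/563 ≈ 32.796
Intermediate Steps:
u(s) = 9*s**2
S(w, O) = (O + 9*O**2)/(6 + w) (S(w, O) = (O + 9*O**2)/(w + 3*2) = (O + 9*O**2)/(w + 6) = (O + 9*O**2)/(6 + w))
S(-5, G(8))/1126 = (8**2*(1 + 9*8**2)/(6 - 5))/1126 = (64*(1 + 9*64)/1)*(1/1126) = (64*1*(1 + 576))*(1/1126) = (64*1*577)*(1/1126) = 36928*(1/1126) = 18464/563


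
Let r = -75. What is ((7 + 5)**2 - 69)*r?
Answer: -5625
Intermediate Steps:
((7 + 5)**2 - 69)*r = ((7 + 5)**2 - 69)*(-75) = (12**2 - 69)*(-75) = (144 - 69)*(-75) = 75*(-75) = -5625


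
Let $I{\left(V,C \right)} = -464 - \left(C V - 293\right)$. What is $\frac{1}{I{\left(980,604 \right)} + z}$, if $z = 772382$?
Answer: $\frac{1}{180291} \approx 5.5466 \cdot 10^{-6}$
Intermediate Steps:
$I{\left(V,C \right)} = -171 - C V$ ($I{\left(V,C \right)} = -464 - \left(-293 + C V\right) = -171 - C V$)
$\frac{1}{I{\left(980,604 \right)} + z} = \frac{1}{\left(-171 - 604 \cdot 980\right) + 772382} = \frac{1}{\left(-171 - 591920\right) + 772382} = \frac{1}{-592091 + 772382} = \frac{1}{180291}$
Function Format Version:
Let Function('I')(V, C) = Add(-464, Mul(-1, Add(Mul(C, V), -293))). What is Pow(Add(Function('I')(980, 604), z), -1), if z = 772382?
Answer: Rational(1, 180291) ≈ 5.5466e-6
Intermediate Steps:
Function('I')(V, C) = Add(-171, Mul(-1, C, V)) (Function('I')(V, C) = Add(-464, Mul(-1, Add(-293, Mul(C, V)))) = Add(-464, Add(293, Mul(-1, C, V))) = Add(-171, Mul(-1, C, V)))
Pow(Add(Function('I')(980, 604), z), -1) = Pow(Add(Add(-171, Mul(-1, 604, 980)), 772382), -1) = Pow(Add(Add(-171, -591920), 772382), -1) = Pow(Add(-592091, 772382), -1) = Pow(180291, -1) = Rational(1, 180291)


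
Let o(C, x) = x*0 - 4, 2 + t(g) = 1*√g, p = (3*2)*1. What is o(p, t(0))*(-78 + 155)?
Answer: -308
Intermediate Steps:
p = 6 (p = 6*1 = 6)
t(g) = -2 + √g (t(g) = -2 + 1*√g = -2 + √g)
o(C, x) = -4 (o(C, x) = 0 - 4 = -4)
o(p, t(0))*(-78 + 155) = -4*(-78 + 155) = -4*77 = -308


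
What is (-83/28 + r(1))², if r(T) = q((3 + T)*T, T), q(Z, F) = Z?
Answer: 841/784 ≈ 1.0727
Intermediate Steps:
r(T) = T*(3 + T) (r(T) = (3 + T)*T = T*(3 + T))
(-83/28 + r(1))² = (-83/28 + 1*(3 + 1))² = (-83*1/28 + 1*4)² = (-83/28 + 4)² = (29/28)² = 841/784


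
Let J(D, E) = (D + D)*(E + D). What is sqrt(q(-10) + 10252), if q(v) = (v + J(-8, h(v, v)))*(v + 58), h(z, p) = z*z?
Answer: 2*I*sqrt(15221) ≈ 246.75*I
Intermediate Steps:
h(z, p) = z**2
J(D, E) = 2*D*(D + E) (J(D, E) = (2*D)*(D + E) = 2*D*(D + E))
q(v) = (58 + v)*(128 + v - 16*v**2) (q(v) = (v + 2*(-8)*(-8 + v**2))*(v + 58) = (v + (128 - 16*v**2))*(58 + v) = (128 + v - 16*v**2)*(58 + v) = (58 + v)*(128 + v - 16*v**2))
sqrt(q(-10) + 10252) = sqrt((7424 - 927*(-10)**2 - 16*(-10)**3 + 186*(-10)) + 10252) = sqrt((7424 - 927*100 - 16*(-1000) - 1860) + 10252) = sqrt((7424 - 92700 + 16000 - 1860) + 10252) = sqrt(-71136 + 10252) = sqrt(-60884) = 2*I*sqrt(15221)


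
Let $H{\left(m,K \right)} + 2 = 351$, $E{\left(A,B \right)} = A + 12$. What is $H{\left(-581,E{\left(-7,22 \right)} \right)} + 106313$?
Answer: $106662$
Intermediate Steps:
$E{\left(A,B \right)} = 12 + A$
$H{\left(m,K \right)} = 349$ ($H{\left(m,K \right)} = -2 + 351 = 349$)
$H{\left(-581,E{\left(-7,22 \right)} \right)} + 106313 = 349 + 106313 = 106662$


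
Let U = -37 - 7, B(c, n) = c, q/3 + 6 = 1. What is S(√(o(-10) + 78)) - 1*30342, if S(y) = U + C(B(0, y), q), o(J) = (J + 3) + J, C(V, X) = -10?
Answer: -30396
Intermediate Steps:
q = -15 (q = -18 + 3*1 = -18 + 3 = -15)
o(J) = 3 + 2*J (o(J) = (3 + J) + J = 3 + 2*J)
U = -44
S(y) = -54 (S(y) = -44 - 10 = -54)
S(√(o(-10) + 78)) - 1*30342 = -54 - 1*30342 = -54 - 30342 = -30396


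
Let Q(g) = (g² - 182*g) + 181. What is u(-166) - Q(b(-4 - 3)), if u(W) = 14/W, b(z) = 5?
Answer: 58425/83 ≈ 703.92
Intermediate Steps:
Q(g) = 181 + g² - 182*g
u(-166) - Q(b(-4 - 3)) = 14/(-166) - (181 + 5² - 182*5) = 14*(-1/166) - (181 + 25 - 910) = -7/83 - 1*(-704) = -7/83 + 704 = 58425/83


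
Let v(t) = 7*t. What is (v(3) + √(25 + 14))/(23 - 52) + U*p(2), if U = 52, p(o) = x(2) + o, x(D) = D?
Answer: 6011/29 - √39/29 ≈ 207.06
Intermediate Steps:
p(o) = 2 + o
(v(3) + √(25 + 14))/(23 - 52) + U*p(2) = (7*3 + √(25 + 14))/(23 - 52) + 52*(2 + 2) = (21 + √39)/(-29) + 52*4 = (21 + √39)*(-1/29) + 208 = (-21/29 - √39/29) + 208 = 6011/29 - √39/29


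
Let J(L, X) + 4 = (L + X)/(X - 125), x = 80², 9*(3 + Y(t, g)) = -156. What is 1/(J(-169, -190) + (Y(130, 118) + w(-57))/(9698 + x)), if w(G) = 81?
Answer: -845145/2414198 ≈ -0.35007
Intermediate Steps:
Y(t, g) = -61/3 (Y(t, g) = -3 + (⅑)*(-156) = -3 - 52/3 = -61/3)
x = 6400
J(L, X) = -4 + (L + X)/(-125 + X) (J(L, X) = -4 + (L + X)/(X - 125) = -4 + (L + X)/(-125 + X))
1/(J(-169, -190) + (Y(130, 118) + w(-57))/(9698 + x)) = 1/((500 - 169 - 3*(-190))/(-125 - 190) + (-61/3 + 81)/(9698 + 6400)) = 1/((500 - 169 + 570)/(-315) + (182/3)/16098) = 1/(-1/315*901 + (182/3)*(1/16098)) = 1/(-901/315 + 91/24147) = 1/(-2414198/845145) = -845145/2414198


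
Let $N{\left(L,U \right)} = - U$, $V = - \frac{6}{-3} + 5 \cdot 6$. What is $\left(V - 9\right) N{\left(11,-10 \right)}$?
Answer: $230$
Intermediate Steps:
$V = 32$ ($V = \left(-6\right) \left(- \frac{1}{3}\right) + 30 = 2 + 30 = 32$)
$\left(V - 9\right) N{\left(11,-10 \right)} = \left(32 - 9\right) \left(\left(-1\right) \left(-10\right)\right) = 23 \cdot 10 = 230$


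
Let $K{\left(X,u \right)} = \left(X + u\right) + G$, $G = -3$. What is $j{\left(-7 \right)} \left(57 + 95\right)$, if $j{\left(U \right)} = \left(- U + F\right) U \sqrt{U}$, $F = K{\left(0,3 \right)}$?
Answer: $- 7448 i \sqrt{7} \approx - 19706.0 i$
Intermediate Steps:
$K{\left(X,u \right)} = -3 + X + u$ ($K{\left(X,u \right)} = \left(X + u\right) - 3 = -3 + X + u$)
$F = 0$ ($F = -3 + 0 + 3 = 0$)
$j{\left(U \right)} = - U^{\frac{5}{2}}$ ($j{\left(U \right)} = \left(- U + 0\right) U \sqrt{U} = - U U \sqrt{U} = - U^{2} \sqrt{U} = - U^{\frac{5}{2}}$)
$j{\left(-7 \right)} \left(57 + 95\right) = - \left(-7\right)^{\frac{5}{2}} \left(57 + 95\right) = - 49 i \sqrt{7} \cdot 152 = - 7448 i \sqrt{7}$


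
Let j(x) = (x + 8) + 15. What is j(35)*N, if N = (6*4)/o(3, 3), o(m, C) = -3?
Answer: -464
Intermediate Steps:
j(x) = 23 + x (j(x) = (8 + x) + 15 = 23 + x)
N = -8 (N = (6*4)/(-3) = 24*(-1/3) = -8)
j(35)*N = (23 + 35)*(-8) = 58*(-8) = -464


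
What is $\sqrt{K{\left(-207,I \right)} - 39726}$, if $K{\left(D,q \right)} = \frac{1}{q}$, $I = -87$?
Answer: $\frac{i \sqrt{300686181}}{87} \approx 199.31 i$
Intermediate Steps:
$\sqrt{K{\left(-207,I \right)} - 39726} = \sqrt{\frac{1}{-87} - 39726} = \sqrt{- \frac{1}{87} - 39726} = \sqrt{- \frac{3456163}{87}} = \frac{i \sqrt{300686181}}{87}$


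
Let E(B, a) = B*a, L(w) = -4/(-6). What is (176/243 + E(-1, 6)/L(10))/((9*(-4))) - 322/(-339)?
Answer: 1166195/988524 ≈ 1.1797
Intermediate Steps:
L(w) = ⅔ (L(w) = -4*(-⅙) = ⅔)
(176/243 + E(-1, 6)/L(10))/((9*(-4))) - 322/(-339) = (176/243 + (-1*6)/(⅔))/((9*(-4))) - 322/(-339) = (176*(1/243) - 6*3/2)/(-36) - 322*(-1/339) = (176/243 - 9)*(-1/36) + 322/339 = -2011/243*(-1/36) + 322/339 = 2011/8748 + 322/339 = 1166195/988524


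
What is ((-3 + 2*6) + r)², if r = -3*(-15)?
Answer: 2916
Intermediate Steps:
r = 45
((-3 + 2*6) + r)² = ((-3 + 2*6) + 45)² = ((-3 + 12) + 45)² = (9 + 45)² = 54² = 2916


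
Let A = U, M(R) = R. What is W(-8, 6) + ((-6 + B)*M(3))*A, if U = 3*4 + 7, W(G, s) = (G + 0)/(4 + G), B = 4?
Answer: -112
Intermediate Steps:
W(G, s) = G/(4 + G)
U = 19 (U = 12 + 7 = 19)
A = 19
W(-8, 6) + ((-6 + B)*M(3))*A = -8/(4 - 8) + ((-6 + 4)*3)*19 = -8/(-4) - 2*3*19 = -8*(-¼) - 6*19 = 2 - 114 = -112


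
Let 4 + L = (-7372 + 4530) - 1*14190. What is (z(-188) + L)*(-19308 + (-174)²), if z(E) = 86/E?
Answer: -8782225668/47 ≈ -1.8686e+8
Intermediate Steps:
L = -17036 (L = -4 + ((-7372 + 4530) - 1*14190) = -4 + (-2842 - 14190) = -4 - 17032 = -17036)
(z(-188) + L)*(-19308 + (-174)²) = (86/(-188) - 17036)*(-19308 + (-174)²) = (86*(-1/188) - 17036)*(-19308 + 30276) = (-43/94 - 17036)*10968 = -1601427/94*10968 = -8782225668/47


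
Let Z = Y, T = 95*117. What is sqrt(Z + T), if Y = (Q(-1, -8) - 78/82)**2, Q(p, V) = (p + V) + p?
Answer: 2*sqrt(4721479)/41 ≈ 105.99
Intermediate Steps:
Q(p, V) = V + 2*p (Q(p, V) = (V + p) + p = V + 2*p)
Y = 201601/1681 (Y = ((-8 + 2*(-1)) - 78/82)**2 = ((-8 - 2) - 78*1/82)**2 = (-10 - 39/41)**2 = (-449/41)**2 = 201601/1681 ≈ 119.93)
T = 11115
Z = 201601/1681 ≈ 119.93
sqrt(Z + T) = sqrt(201601/1681 + 11115) = sqrt(18885916/1681) = 2*sqrt(4721479)/41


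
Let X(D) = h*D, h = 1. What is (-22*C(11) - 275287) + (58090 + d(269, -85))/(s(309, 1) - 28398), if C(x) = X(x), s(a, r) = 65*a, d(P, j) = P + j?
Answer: -2290530851/8313 ≈ -2.7554e+5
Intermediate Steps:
X(D) = D (X(D) = 1*D = D)
C(x) = x
(-22*C(11) - 275287) + (58090 + d(269, -85))/(s(309, 1) - 28398) = (-22*11 - 275287) + (58090 + (269 - 85))/(65*309 - 28398) = (-242 - 275287) + (58090 + 184)/(20085 - 28398) = -275529 + 58274/(-8313) = -275529 + 58274*(-1/8313) = -275529 - 58274/8313 = -2290530851/8313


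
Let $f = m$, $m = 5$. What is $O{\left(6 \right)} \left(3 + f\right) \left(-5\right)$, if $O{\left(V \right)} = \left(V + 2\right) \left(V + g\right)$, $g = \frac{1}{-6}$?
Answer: $- \frac{5600}{3} \approx -1866.7$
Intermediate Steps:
$f = 5$
$g = - \frac{1}{6} \approx -0.16667$
$O{\left(V \right)} = \left(2 + V\right) \left(- \frac{1}{6} + V\right)$ ($O{\left(V \right)} = \left(V + 2\right) \left(V - \frac{1}{6}\right) = \left(2 + V\right) \left(- \frac{1}{6} + V\right)$)
$O{\left(6 \right)} \left(3 + f\right) \left(-5\right) = \left(- \frac{1}{3} + 6^{2} + \frac{11}{6} \cdot 6\right) \left(3 + 5\right) \left(-5\right) = \left(- \frac{1}{3} + 36 + 11\right) 8 \left(-5\right) = \frac{140}{3} \left(-40\right) = - \frac{5600}{3}$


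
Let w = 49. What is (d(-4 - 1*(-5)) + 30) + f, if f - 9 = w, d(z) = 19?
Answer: 107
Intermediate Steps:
f = 58 (f = 9 + 49 = 58)
(d(-4 - 1*(-5)) + 30) + f = (19 + 30) + 58 = 49 + 58 = 107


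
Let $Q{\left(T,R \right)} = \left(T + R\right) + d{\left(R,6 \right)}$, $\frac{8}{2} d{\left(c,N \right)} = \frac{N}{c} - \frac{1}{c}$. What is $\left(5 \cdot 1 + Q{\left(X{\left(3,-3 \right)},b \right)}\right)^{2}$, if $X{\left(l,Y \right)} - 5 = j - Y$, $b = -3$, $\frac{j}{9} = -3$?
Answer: $\frac{43681}{144} \approx 303.34$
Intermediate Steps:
$j = -27$ ($j = 9 \left(-3\right) = -27$)
$d{\left(c,N \right)} = - \frac{1}{4 c} + \frac{N}{4 c}$ ($d{\left(c,N \right)} = \frac{\frac{N}{c} - \frac{1}{c}}{4} = \frac{- \frac{1}{c} + \frac{N}{c}}{4} = - \frac{1}{4 c} + \frac{N}{4 c}$)
$X{\left(l,Y \right)} = -22 - Y$ ($X{\left(l,Y \right)} = 5 - \left(27 + Y\right) = -22 - Y$)
$Q{\left(T,R \right)} = R + T + \frac{5}{4 R}$ ($Q{\left(T,R \right)} = \left(T + R\right) + \frac{-1 + 6}{4 R} = \left(R + T\right) + \frac{1}{4} \frac{1}{R} 5 = \left(R + T\right) + \frac{5}{4 R} = R + T + \frac{5}{4 R}$)
$\left(5 \cdot 1 + Q{\left(X{\left(3,-3 \right)},b \right)}\right)^{2} = \left(5 \cdot 1 - \left(22 + \frac{5}{12}\right)\right)^{2} = \left(5 + \left(-3 + \left(-22 + 3\right) + \frac{5}{4} \left(- \frac{1}{3}\right)\right)\right)^{2} = \left(5 - \frac{269}{12}\right)^{2} = \left(- \frac{209}{12}\right)^{2} = \frac{43681}{144}$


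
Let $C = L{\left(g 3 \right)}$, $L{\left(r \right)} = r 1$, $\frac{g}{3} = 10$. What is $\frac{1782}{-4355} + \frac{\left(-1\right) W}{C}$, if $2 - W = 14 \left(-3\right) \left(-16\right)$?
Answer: $\frac{275747}{39195} \approx 7.0353$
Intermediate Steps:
$g = 30$ ($g = 3 \cdot 10 = 30$)
$W = -670$ ($W = 2 - 14 \left(-3\right) \left(-16\right) = 2 - \left(-42\right) \left(-16\right) = 2 - 672 = -670$)
$L{\left(r \right)} = r$
$C = 90$ ($C = 30 \cdot 3 = 90$)
$\frac{1782}{-4355} + \frac{\left(-1\right) W}{C} = \frac{1782}{-4355} + \frac{\left(-1\right) \left(-670\right)}{90} = 1782 \left(- \frac{1}{4355}\right) + 670 \cdot \frac{1}{90} = - \frac{1782}{4355} + \frac{67}{9} = \frac{275747}{39195}$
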